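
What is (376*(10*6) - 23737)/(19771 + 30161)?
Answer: -1177/49932 ≈ -0.023572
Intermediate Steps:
(376*(10*6) - 23737)/(19771 + 30161) = (376*60 - 23737)/49932 = (22560 - 23737)*(1/49932) = -1177*1/49932 = -1177/49932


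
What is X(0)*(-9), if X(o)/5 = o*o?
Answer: 0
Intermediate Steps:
X(o) = 5*o² (X(o) = 5*(o*o) = 5*o²)
X(0)*(-9) = (5*0²)*(-9) = (5*0)*(-9) = 0*(-9) = 0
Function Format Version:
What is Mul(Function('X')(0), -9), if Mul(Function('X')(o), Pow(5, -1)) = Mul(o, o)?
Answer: 0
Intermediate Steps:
Function('X')(o) = Mul(5, Pow(o, 2)) (Function('X')(o) = Mul(5, Mul(o, o)) = Mul(5, Pow(o, 2)))
Mul(Function('X')(0), -9) = Mul(Mul(5, Pow(0, 2)), -9) = Mul(Mul(5, 0), -9) = Mul(0, -9) = 0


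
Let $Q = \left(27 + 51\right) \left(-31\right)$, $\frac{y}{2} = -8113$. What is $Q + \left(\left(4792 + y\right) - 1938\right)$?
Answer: $-15790$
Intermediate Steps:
$y = -16226$ ($y = 2 \left(-8113\right) = -16226$)
$Q = -2418$ ($Q = 78 \left(-31\right) = -2418$)
$Q + \left(\left(4792 + y\right) - 1938\right) = -2418 + \left(\left(4792 - 16226\right) - 1938\right) = -2418 - 13372 = -15790$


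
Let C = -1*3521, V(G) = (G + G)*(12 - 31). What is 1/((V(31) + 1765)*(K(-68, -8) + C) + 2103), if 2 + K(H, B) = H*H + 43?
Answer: 1/673631 ≈ 1.4845e-6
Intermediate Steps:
V(G) = -38*G (V(G) = (2*G)*(-19) = -38*G)
K(H, B) = 41 + H² (K(H, B) = -2 + (H*H + 43) = -2 + (H² + 43) = -2 + (43 + H²) = 41 + H²)
C = -3521
1/((V(31) + 1765)*(K(-68, -8) + C) + 2103) = 1/((-38*31 + 1765)*((41 + (-68)²) - 3521) + 2103) = 1/((-1178 + 1765)*((41 + 4624) - 3521) + 2103) = 1/(587*(4665 - 3521) + 2103) = 1/(587*1144 + 2103) = 1/(671528 + 2103) = 1/673631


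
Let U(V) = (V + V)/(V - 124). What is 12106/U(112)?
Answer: -18159/28 ≈ -648.54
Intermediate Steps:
U(V) = 2*V/(-124 + V) (U(V) = (2*V)/(-124 + V) = 2*V/(-124 + V))
12106/U(112) = 12106/((2*112/(-124 + 112))) = 12106/((2*112/(-12))) = 12106/((2*112*(-1/12))) = 12106/(-56/3) = 12106*(-3/56) = -18159/28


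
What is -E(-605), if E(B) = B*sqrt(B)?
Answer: 6655*I*sqrt(5) ≈ 14881.0*I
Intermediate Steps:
E(B) = B**(3/2)
-E(-605) = -(-605)**(3/2) = -(-6655)*I*sqrt(5) = 6655*I*sqrt(5)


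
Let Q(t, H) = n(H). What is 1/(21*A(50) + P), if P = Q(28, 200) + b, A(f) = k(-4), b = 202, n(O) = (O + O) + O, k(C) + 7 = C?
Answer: 1/571 ≈ 0.0017513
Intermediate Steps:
k(C) = -7 + C
n(O) = 3*O (n(O) = 2*O + O = 3*O)
Q(t, H) = 3*H
A(f) = -11 (A(f) = -7 - 4 = -11)
P = 802 (P = 3*200 + 202 = 600 + 202 = 802)
1/(21*A(50) + P) = 1/(21*(-11) + 802) = 1/(-231 + 802) = 1/571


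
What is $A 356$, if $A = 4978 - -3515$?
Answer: $3023508$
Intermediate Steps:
$A = 8493$ ($A = 4978 + 3515 = 8493$)
$A 356 = 8493 \cdot 356 = 3023508$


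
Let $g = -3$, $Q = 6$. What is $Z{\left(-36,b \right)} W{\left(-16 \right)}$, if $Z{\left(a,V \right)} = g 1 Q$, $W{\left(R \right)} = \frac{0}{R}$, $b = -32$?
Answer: $0$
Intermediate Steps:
$W{\left(R \right)} = 0$
$Z{\left(a,V \right)} = -18$ ($Z{\left(a,V \right)} = \left(-3\right) 1 \cdot 6 = \left(-3\right) 6 = -18$)
$Z{\left(-36,b \right)} W{\left(-16 \right)} = \left(-18\right) 0 = 0$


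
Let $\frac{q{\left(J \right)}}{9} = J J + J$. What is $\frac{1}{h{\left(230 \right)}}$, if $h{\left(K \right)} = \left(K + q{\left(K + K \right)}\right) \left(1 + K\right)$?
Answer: $\frac{1}{440925870} \approx 2.268 \cdot 10^{-9}$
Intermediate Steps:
$q{\left(J \right)} = 9 J + 9 J^{2}$ ($q{\left(J \right)} = 9 \left(J J + J\right) = 9 \left(J^{2} + J\right) = 9 \left(J + J^{2}\right) = 9 J + 9 J^{2}$)
$h{\left(K \right)} = \left(1 + K\right) \left(K + 18 K \left(1 + 2 K\right)\right)$ ($h{\left(K \right)} = \left(K + 9 \left(K + K\right) \left(1 + \left(K + K\right)\right)\right) \left(1 + K\right) = \left(K + 9 \cdot 2 K \left(1 + 2 K\right)\right) \left(1 + K\right) = \left(K + 18 K \left(1 + 2 K\right)\right) \left(1 + K\right) = \left(1 + K\right) \left(K + 18 K \left(1 + 2 K\right)\right)$)
$\frac{1}{h{\left(230 \right)}} = \frac{1}{230 \left(19 + 36 \cdot 230^{2} + 55 \cdot 230\right)} = \frac{1}{230 \left(19 + 36 \cdot 52900 + 12650\right)} = \frac{1}{230 \left(19 + 1904400 + 12650\right)} = \frac{1}{230 \cdot 1917069} = \frac{1}{440925870}$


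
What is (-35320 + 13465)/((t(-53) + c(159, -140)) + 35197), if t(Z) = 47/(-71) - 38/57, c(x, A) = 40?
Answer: -4655115/7505198 ≈ -0.62025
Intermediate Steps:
t(Z) = -283/213 (t(Z) = 47*(-1/71) - 38*1/57 = -47/71 - ⅔ = -283/213)
(-35320 + 13465)/((t(-53) + c(159, -140)) + 35197) = (-35320 + 13465)/((-283/213 + 40) + 35197) = -21855/(8237/213 + 35197) = -21855/7505198/213 = -21855*213/7505198 = -4655115/7505198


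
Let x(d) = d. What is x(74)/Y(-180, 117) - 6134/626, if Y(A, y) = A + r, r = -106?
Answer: -450162/44759 ≈ -10.057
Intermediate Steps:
Y(A, y) = -106 + A (Y(A, y) = A - 106 = -106 + A)
x(74)/Y(-180, 117) - 6134/626 = 74/(-106 - 180) - 6134/626 = 74/(-286) - 6134*1/626 = 74*(-1/286) - 3067/313 = -37/143 - 3067/313 = -450162/44759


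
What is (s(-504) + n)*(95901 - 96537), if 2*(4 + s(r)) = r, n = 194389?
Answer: -123468588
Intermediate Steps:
s(r) = -4 + r/2
(s(-504) + n)*(95901 - 96537) = ((-4 + (½)*(-504)) + 194389)*(95901 - 96537) = ((-4 - 252) + 194389)*(-636) = (-256 + 194389)*(-636) = 194133*(-636) = -123468588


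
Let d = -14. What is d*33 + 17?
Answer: -445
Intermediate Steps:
d*33 + 17 = -14*33 + 17 = -462 + 17 = -445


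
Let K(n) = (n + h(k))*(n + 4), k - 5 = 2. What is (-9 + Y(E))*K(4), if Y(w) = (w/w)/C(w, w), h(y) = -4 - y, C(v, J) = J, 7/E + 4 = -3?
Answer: 560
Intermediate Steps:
E = -1 (E = 7/(-4 - 3) = 7/(-7) = 7*(-1/7) = -1)
k = 7 (k = 5 + 2 = 7)
K(n) = (-11 + n)*(4 + n) (K(n) = (n + (-4 - 1*7))*(n + 4) = (n + (-4 - 7))*(4 + n) = (n - 11)*(4 + n) = (-11 + n)*(4 + n))
Y(w) = 1/w (Y(w) = (w/w)/w = 1/w)
(-9 + Y(E))*K(4) = (-9 + 1/(-1))*(-44 + 4**2 - 7*4) = (-9 - 1)*(-44 + 16 - 28) = -10*(-56) = 560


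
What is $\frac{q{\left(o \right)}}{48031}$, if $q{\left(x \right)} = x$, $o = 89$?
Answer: $\frac{89}{48031} \approx 0.001853$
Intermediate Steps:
$\frac{q{\left(o \right)}}{48031} = \frac{89}{48031}$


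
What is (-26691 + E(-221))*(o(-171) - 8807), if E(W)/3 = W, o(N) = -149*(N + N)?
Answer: -1152998454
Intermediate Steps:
o(N) = -298*N
E(W) = 3*W
(-26691 + E(-221))*(o(-171) - 8807) = (-26691 + 3*(-221))*(-298*(-171) - 8807) = (-26691 - 663)*(50958 - 8807) = -27354*42151 = -1152998454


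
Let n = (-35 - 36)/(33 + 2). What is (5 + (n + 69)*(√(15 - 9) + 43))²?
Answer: 292208603/35 + 473333296*√6/1225 ≈ 9.2953e+6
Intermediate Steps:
n = -71/35 ≈ -2.0286
(5 + (n + 69)*(√(15 - 9) + 43))² = (5 + (-71/35 + 69)*(√(15 - 9) + 43))² = (5 + 2344*(√6 + 43)/35)² = (5 + 2344*(43 + √6)/35)² = (5 + (100792/35 + 2344*√6/35))² = (100967/35 + 2344*√6/35)²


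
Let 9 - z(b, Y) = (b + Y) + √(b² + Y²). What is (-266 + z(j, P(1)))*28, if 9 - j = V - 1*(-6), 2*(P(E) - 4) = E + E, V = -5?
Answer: -7560 - 28*√89 ≈ -7824.1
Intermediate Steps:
P(E) = 4 + E (P(E) = 4 + (E + E)/2 = 4 + (2*E)/2 = 4 + E)
j = 8 (j = 9 - (-5 - 1*(-6)) = 9 - (-5 + 6) = 9 - 1*1 = 9 - 1 = 8)
z(b, Y) = 9 - Y - b - √(Y² + b²) (z(b, Y) = 9 - ((b + Y) + √(b² + Y²)) = 9 - ((Y + b) + √(Y² + b²)) = 9 - (Y + b + √(Y² + b²)) = 9 + (-Y - b - √(Y² + b²)) = 9 - Y - b - √(Y² + b²))
(-266 + z(j, P(1)))*28 = (-266 + (9 - (4 + 1) - 1*8 - √((4 + 1)² + 8²)))*28 = (-266 + (9 - 1*5 - 8 - √(5² + 64)))*28 = (-266 + (9 - 5 - 8 - √(25 + 64)))*28 = (-266 + (9 - 5 - 8 - √89))*28 = (-266 + (-4 - √89))*28 = (-270 - √89)*28 = -7560 - 28*√89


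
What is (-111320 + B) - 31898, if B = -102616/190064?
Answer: -3402586071/23758 ≈ -1.4322e+5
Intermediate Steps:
B = -12827/23758 (B = -102616*1/190064 = -12827/23758 ≈ -0.53990)
(-111320 + B) - 31898 = (-111320 - 12827/23758) - 31898 = -2644753387/23758 - 31898 = -3402586071/23758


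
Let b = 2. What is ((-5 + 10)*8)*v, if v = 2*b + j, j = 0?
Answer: 160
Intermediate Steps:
v = 4 (v = 2*2 + 0 = 4 + 0 = 4)
((-5 + 10)*8)*v = ((-5 + 10)*8)*4 = (5*8)*4 = 40*4 = 160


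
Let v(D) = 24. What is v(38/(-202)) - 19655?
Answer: -19631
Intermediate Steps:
v(38/(-202)) - 19655 = 24 - 19655 = -19631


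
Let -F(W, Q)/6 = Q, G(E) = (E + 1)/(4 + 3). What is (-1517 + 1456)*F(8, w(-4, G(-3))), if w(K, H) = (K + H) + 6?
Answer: 4392/7 ≈ 627.43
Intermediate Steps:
G(E) = ⅐ + E/7 (G(E) = (1 + E)/7 = (1 + E)*(⅐) = ⅐ + E/7)
w(K, H) = 6 + H + K (w(K, H) = (H + K) + 6 = 6 + H + K)
F(W, Q) = -6*Q
(-1517 + 1456)*F(8, w(-4, G(-3))) = (-1517 + 1456)*(-6*(6 + (⅐ + (⅐)*(-3)) - 4)) = -(-366)*(6 + (⅐ - 3/7) - 4) = -(-366)*(6 - 2/7 - 4) = -(-366)*12/7 = -61*(-72/7) = 4392/7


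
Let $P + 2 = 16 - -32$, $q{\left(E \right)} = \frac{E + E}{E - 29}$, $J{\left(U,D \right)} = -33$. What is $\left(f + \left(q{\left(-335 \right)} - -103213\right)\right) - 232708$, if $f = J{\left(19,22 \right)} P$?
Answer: $- \frac{23844031}{182} \approx -1.3101 \cdot 10^{5}$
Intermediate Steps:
$q{\left(E \right)} = \frac{2 E}{-29 + E}$
$P = 46$ ($P = -2 + \left(16 - -32\right) = -2 + \left(16 + 32\right) = -2 + 48 = 46$)
$f = -1518$ ($f = \left(-33\right) 46 = -1518$)
$\left(f + \left(q{\left(-335 \right)} - -103213\right)\right) - 232708 = \left(-1518 + \left(2 \left(-335\right) \frac{1}{-29 - 335} - -103213\right)\right) - 232708 = \left(-1518 + \left(2 \left(-335\right) \frac{1}{-364} + 103213\right)\right) - 232708 = \left(-1518 + \left(2 \left(-335\right) \left(- \frac{1}{364}\right) + 103213\right)\right) - 232708 = \left(-1518 + \left(\frac{335}{182} + 103213\right)\right) - 232708 = \left(-1518 + \frac{18785101}{182}\right) - 232708 = \frac{18508825}{182} - 232708 = - \frac{23844031}{182}$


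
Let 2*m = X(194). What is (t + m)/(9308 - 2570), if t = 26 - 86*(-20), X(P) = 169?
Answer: 3661/13476 ≈ 0.27167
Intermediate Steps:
m = 169/2 (m = (½)*169 = 169/2 ≈ 84.500)
t = 1746 (t = 26 + 1720 = 1746)
(t + m)/(9308 - 2570) = (1746 + 169/2)/(9308 - 2570) = (3661/2)/6738 = (3661/2)*(1/6738) = 3661/13476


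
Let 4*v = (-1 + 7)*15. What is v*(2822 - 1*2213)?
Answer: 27405/2 ≈ 13703.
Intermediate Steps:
v = 45/2 (v = ((-1 + 7)*15)/4 = (6*15)/4 = (¼)*90 = 45/2 ≈ 22.500)
v*(2822 - 1*2213) = 45*(2822 - 1*2213)/2 = 45*(2822 - 2213)/2 = (45/2)*609 = 27405/2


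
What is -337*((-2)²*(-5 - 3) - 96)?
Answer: 43136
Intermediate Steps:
-337*((-2)²*(-5 - 3) - 96) = -337*(4*(-8) - 96) = -337*(-32 - 96) = -337*(-128) = 43136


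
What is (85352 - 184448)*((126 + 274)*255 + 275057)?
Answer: -37364840472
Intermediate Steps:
(85352 - 184448)*((126 + 274)*255 + 275057) = -99096*(400*255 + 275057) = -99096*(102000 + 275057) = -99096*377057 = -37364840472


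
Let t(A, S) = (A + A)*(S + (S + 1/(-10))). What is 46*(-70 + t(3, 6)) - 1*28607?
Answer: -142713/5 ≈ -28543.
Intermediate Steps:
t(A, S) = 2*A*(-⅒ + 2*S) (t(A, S) = (2*A)*(S + (S - ⅒)) = (2*A)*(S + (-⅒ + S)) = (2*A)*(-⅒ + 2*S) = 2*A*(-⅒ + 2*S))
46*(-70 + t(3, 6)) - 1*28607 = 46*(-70 + (⅕)*3*(-1 + 20*6)) - 1*28607 = 46*(-70 + (⅕)*3*(-1 + 120)) - 28607 = 46*(-70 + (⅕)*3*119) - 28607 = 46*(-70 + 357/5) - 28607 = 46*(7/5) - 28607 = 322/5 - 28607 = -142713/5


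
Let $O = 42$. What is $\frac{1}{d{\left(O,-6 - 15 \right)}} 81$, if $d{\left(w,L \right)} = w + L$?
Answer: $\frac{27}{7} \approx 3.8571$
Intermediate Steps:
$d{\left(w,L \right)} = L + w$
$\frac{1}{d{\left(O,-6 - 15 \right)}} 81 = \frac{1}{\left(-6 - 15\right) + 42} \cdot 81 = \frac{1}{-21 + 42} \cdot 81 = \frac{1}{21} \cdot 81 = \frac{27}{7}$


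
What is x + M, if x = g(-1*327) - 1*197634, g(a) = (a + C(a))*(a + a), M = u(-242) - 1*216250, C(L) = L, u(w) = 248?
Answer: 14080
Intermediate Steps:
M = -216002 (M = 248 - 1*216250 = 248 - 216250 = -216002)
g(a) = 4*a² (g(a) = (a + a)*(a + a) = (2*a)*(2*a) = 4*a²)
x = 230082 (x = 4*(-1*327)² - 1*197634 = 4*(-327)² - 197634 = 4*106929 - 197634 = 427716 - 197634 = 230082)
x + M = 230082 - 216002 = 14080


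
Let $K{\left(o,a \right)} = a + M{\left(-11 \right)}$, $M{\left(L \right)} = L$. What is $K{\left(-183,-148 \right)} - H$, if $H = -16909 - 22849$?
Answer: $39599$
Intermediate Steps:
$H = -39758$
$K{\left(o,a \right)} = -11 + a$ ($K{\left(o,a \right)} = a - 11 = -11 + a$)
$K{\left(-183,-148 \right)} - H = \left(-11 - 148\right) - -39758 = -159 + 39758 = 39599$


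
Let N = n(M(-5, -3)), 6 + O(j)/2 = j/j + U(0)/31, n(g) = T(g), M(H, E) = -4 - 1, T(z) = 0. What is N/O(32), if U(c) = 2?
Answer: 0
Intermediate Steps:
M(H, E) = -5
n(g) = 0
O(j) = -306/31 (O(j) = -12 + 2*(j/j + 2/31) = -12 + 2*(1 + 2*(1/31)) = -12 + 2*(1 + 2/31) = -12 + 2*(33/31) = -12 + 66/31 = -306/31)
N = 0
N/O(32) = 0/(-306/31) = 0*(-31/306) = 0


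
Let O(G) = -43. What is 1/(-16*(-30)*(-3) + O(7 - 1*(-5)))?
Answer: -1/1483 ≈ -0.00067431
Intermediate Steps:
1/(-16*(-30)*(-3) + O(7 - 1*(-5))) = 1/(-16*(-30)*(-3) - 43) = 1/(480*(-3) - 43) = 1/(-1440 - 43) = 1/(-1483) = -1/1483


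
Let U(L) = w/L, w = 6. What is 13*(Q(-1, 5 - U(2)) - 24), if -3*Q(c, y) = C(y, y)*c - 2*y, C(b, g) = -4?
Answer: -312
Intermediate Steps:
U(L) = 6/L
Q(c, y) = 2*y/3 + 4*c/3 (Q(c, y) = -(-4*c - 2*y)/3 = 2*y/3 + 4*c/3)
13*(Q(-1, 5 - U(2)) - 24) = 13*((2*(5 - 6/2)/3 + (4/3)*(-1)) - 24) = 13*((2*(5 - 6/2)/3 - 4/3) - 24) = 13*((2*(5 - 1*3)/3 - 4/3) - 24) = 13*((2*(5 - 3)/3 - 4/3) - 24) = 13*(((2/3)*2 - 4/3) - 24) = 13*((4/3 - 4/3) - 24) = 13*(0 - 24) = 13*(-24) = -312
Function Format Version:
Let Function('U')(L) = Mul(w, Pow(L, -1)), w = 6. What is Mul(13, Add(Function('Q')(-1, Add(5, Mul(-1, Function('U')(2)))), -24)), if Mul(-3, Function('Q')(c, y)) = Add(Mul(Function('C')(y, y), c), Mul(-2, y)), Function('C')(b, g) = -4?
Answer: -312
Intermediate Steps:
Function('U')(L) = Mul(6, Pow(L, -1))
Function('Q')(c, y) = Add(Mul(Rational(2, 3), y), Mul(Rational(4, 3), c)) (Function('Q')(c, y) = Mul(Rational(-1, 3), Add(Mul(-4, c), Mul(-2, y))) = Add(Mul(Rational(2, 3), y), Mul(Rational(4, 3), c)))
Mul(13, Add(Function('Q')(-1, Add(5, Mul(-1, Function('U')(2)))), -24)) = Mul(13, Add(Add(Mul(Rational(2, 3), Add(5, Mul(-1, Mul(6, Pow(2, -1))))), Mul(Rational(4, 3), -1)), -24)) = Mul(13, Add(Add(Mul(Rational(2, 3), Add(5, Mul(-1, Mul(6, Rational(1, 2))))), Rational(-4, 3)), -24)) = Mul(13, Add(Add(Mul(Rational(2, 3), Add(5, Mul(-1, 3))), Rational(-4, 3)), -24)) = Mul(13, Add(Add(Mul(Rational(2, 3), Add(5, -3)), Rational(-4, 3)), -24)) = Mul(13, Add(Add(Mul(Rational(2, 3), 2), Rational(-4, 3)), -24)) = Mul(13, Add(Add(Rational(4, 3), Rational(-4, 3)), -24)) = Mul(13, Add(0, -24)) = Mul(13, -24) = -312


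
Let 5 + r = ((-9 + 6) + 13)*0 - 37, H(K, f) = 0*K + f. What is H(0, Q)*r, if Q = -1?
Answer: 42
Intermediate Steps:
H(K, f) = f (H(K, f) = 0 + f = f)
r = -42 (r = -5 + (((-9 + 6) + 13)*0 - 37) = -5 + ((-3 + 13)*0 - 37) = -5 + (10*0 - 37) = -5 + (0 - 37) = -5 - 37 = -42)
H(0, Q)*r = -1*(-42) = 42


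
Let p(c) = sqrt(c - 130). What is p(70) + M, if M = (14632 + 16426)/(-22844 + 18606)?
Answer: -15529/2119 + 2*I*sqrt(15) ≈ -7.3285 + 7.746*I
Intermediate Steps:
p(c) = sqrt(-130 + c)
M = -15529/2119 (M = 31058/(-4238) = 31058*(-1/4238) = -15529/2119 ≈ -7.3285)
p(70) + M = sqrt(-130 + 70) - 15529/2119 = sqrt(-60) - 15529/2119 = 2*I*sqrt(15) - 15529/2119 = -15529/2119 + 2*I*sqrt(15)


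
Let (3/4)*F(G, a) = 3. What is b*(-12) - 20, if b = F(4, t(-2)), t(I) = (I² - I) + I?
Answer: -68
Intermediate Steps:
t(I) = I²
F(G, a) = 4 (F(G, a) = (4/3)*3 = 4)
b = 4
b*(-12) - 20 = 4*(-12) - 20 = -48 - 20 = -68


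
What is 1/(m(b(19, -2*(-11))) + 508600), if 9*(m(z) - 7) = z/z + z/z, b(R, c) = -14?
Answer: 9/4577465 ≈ 1.9662e-6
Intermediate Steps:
m(z) = 65/9 (m(z) = 7 + (z/z + z/z)/9 = 7 + (1 + 1)/9 = 7 + (⅑)*2 = 7 + 2/9 = 65/9)
1/(m(b(19, -2*(-11))) + 508600) = 1/(65/9 + 508600) = 1/(4577465/9) = 9/4577465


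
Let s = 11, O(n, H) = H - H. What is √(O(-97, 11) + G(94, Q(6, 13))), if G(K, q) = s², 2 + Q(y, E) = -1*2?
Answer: 11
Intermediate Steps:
O(n, H) = 0
Q(y, E) = -4 (Q(y, E) = -2 - 1*2 = -2 - 2 = -4)
G(K, q) = 121 (G(K, q) = 11² = 121)
√(O(-97, 11) + G(94, Q(6, 13))) = √(0 + 121) = √121 = 11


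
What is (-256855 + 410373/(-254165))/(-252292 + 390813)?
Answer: -65283961448/35207189965 ≈ -1.8543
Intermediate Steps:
(-256855 + 410373/(-254165))/(-252292 + 390813) = (-256855 + 410373*(-1/254165))/138521 = (-256855 - 410373/254165)*(1/138521) = -65283961448/254165*1/138521 = -65283961448/35207189965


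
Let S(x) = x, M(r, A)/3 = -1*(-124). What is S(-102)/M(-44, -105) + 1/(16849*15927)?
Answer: -4562018329/16637949426 ≈ -0.27419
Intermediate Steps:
M(r, A) = 372 (M(r, A) = 3*(-1*(-124)) = 3*124 = 372)
S(-102)/M(-44, -105) + 1/(16849*15927) = -102/372 + 1/(16849*15927) = -102*1/372 + (1/16849)*(1/15927) = -17/62 + 1/268354023 = -4562018329/16637949426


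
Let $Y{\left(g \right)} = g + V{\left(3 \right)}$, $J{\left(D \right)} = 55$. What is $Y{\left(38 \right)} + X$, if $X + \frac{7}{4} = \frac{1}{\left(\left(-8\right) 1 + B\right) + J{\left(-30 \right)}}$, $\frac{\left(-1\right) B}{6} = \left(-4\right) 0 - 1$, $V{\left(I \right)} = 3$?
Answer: $\frac{8325}{212} \approx 39.269$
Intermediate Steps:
$B = 6$ ($B = - 6 \left(\left(-4\right) 0 - 1\right) = - 6 \left(0 - 1\right) = \left(-6\right) \left(-1\right) = 6$)
$Y{\left(g \right)} = 3 + g$ ($Y{\left(g \right)} = g + 3 = 3 + g$)
$X = - \frac{367}{212}$ ($X = - \frac{7}{4} + \frac{1}{\left(\left(-8\right) 1 + 6\right) + 55} = - \frac{7}{4} + \frac{1}{\left(-8 + 6\right) + 55} = - \frac{7}{4} + \frac{1}{-2 + 55} = - \frac{7}{4} + \frac{1}{53} = - \frac{367}{212} \approx -1.7311$)
$Y{\left(38 \right)} + X = \left(3 + 38\right) - \frac{367}{212} = 41 - \frac{367}{212} = \frac{8325}{212}$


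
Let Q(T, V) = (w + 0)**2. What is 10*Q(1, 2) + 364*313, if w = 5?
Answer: 114182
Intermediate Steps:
Q(T, V) = 25 (Q(T, V) = (5 + 0)**2 = 5**2 = 25)
10*Q(1, 2) + 364*313 = 10*25 + 364*313 = 250 + 113932 = 114182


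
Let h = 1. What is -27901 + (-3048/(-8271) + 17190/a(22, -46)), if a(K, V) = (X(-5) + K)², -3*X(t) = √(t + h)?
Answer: -4563752963213/163779585 + 510543*I/237620 ≈ -27865.0 + 2.1486*I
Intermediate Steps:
X(t) = -√(1 + t)/3 (X(t) = -√(t + 1)/3 = -√(1 + t)/3)
a(K, V) = (K - 2*I/3)² (a(K, V) = (-√(1 - 5)/3 + K)² = (-2*I/3 + K)² = (K - 2*I/3)²)
-27901 + (-3048/(-8271) + 17190/a(22, -46)) = -27901 + (-3048/(-8271) + 17190/(((-2*I + 3*22)²/9))) = -27901 + (-3048*(-1/8271) + 17190/(((-2*I + 66)²/9))) = -27901 + (1016/2757 + 17190/(((66 - 2*I)²/9))) = -27901 + (1016/2757 + 17190*(9/(66 - 2*I)²)) = -27901 + (1016/2757 + 154710/(66 - 2*I)²) = -76922041/2757 + 154710/(66 - 2*I)²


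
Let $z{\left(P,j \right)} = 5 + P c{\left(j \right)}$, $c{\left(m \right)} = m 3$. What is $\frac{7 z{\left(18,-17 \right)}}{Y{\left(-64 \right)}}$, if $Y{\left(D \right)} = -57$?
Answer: $\frac{6391}{57} \approx 112.12$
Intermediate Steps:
$c{\left(m \right)} = 3 m$
$z{\left(P,j \right)} = 5 + 3 P j$ ($z{\left(P,j \right)} = 5 + P 3 j = 5 + 3 P j$)
$\frac{7 z{\left(18,-17 \right)}}{Y{\left(-64 \right)}} = \frac{7 \left(5 + 3 \cdot 18 \left(-17\right)\right)}{-57} = 7 \left(5 - 918\right) \left(- \frac{1}{57}\right) = 7 \left(-913\right) \left(- \frac{1}{57}\right) = \left(-6391\right) \left(- \frac{1}{57}\right) = \frac{6391}{57}$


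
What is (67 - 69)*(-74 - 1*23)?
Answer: 194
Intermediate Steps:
(67 - 69)*(-74 - 1*23) = -2*(-74 - 23) = -2*(-97) = 194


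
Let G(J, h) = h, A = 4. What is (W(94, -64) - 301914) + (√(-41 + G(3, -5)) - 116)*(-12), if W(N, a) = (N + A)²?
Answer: -290918 - 12*I*√46 ≈ -2.9092e+5 - 81.388*I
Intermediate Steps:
W(N, a) = (4 + N)² (W(N, a) = (N + 4)² = (4 + N)²)
(W(94, -64) - 301914) + (√(-41 + G(3, -5)) - 116)*(-12) = ((4 + 94)² - 301914) + (√(-41 - 5) - 116)*(-12) = (98² - 301914) + (√(-46) - 116)*(-12) = (9604 - 301914) + (I*√46 - 116)*(-12) = -292310 + (-116 + I*√46)*(-12) = -292310 + (1392 - 12*I*√46) = -290918 - 12*I*√46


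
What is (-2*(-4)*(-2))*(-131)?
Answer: 2096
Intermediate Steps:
(-2*(-4)*(-2))*(-131) = (8*(-2))*(-131) = -16*(-131) = 2096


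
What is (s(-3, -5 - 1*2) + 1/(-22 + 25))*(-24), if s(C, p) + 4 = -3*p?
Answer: -416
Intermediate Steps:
s(C, p) = -4 - 3*p
(s(-3, -5 - 1*2) + 1/(-22 + 25))*(-24) = ((-4 - 3*(-5 - 1*2)) + 1/(-22 + 25))*(-24) = ((-4 - 3*(-5 - 2)) + 1/3)*(-24) = ((-4 - 3*(-7)) + ⅓)*(-24) = ((-4 + 21) + ⅓)*(-24) = (17 + ⅓)*(-24) = (52/3)*(-24) = -416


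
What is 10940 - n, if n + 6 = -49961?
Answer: 60907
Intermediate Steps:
n = -49967 (n = -6 - 49961 = -49967)
10940 - n = 10940 - 1*(-49967) = 10940 + 49967 = 60907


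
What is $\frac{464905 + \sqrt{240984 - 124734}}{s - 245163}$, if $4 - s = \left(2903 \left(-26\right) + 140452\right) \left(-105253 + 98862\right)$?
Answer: $\frac{92981}{83000735} + \frac{\sqrt{186}}{16600147} \approx 0.0011211$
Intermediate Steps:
$s = 415248838$ ($s = 4 - \left(2903 \left(-26\right) + 140452\right) \left(-105253 + 98862\right) = 4 - \left(-75478 + 140452\right) \left(-6391\right) = 4 - 64974 \left(-6391\right) = 4 - -415248834 = 4 + 415248834 = 415248838$)
$\frac{464905 + \sqrt{240984 - 124734}}{s - 245163} = \frac{464905 + \sqrt{240984 - 124734}}{415248838 - 245163} = \frac{464905 + \sqrt{116250}}{415003675} = \left(464905 + 25 \sqrt{186}\right) \frac{1}{415003675} = \frac{92981}{83000735} + \frac{\sqrt{186}}{16600147}$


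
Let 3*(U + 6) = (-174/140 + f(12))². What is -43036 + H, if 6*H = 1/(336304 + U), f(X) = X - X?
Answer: -212752260438634/4943588169 ≈ -43036.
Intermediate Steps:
f(X) = 0
U = -26877/4900 (U = -6 + (-174/140 + 0)²/3 = -6 + (-174*1/140 + 0)²/3 = -6 + (-87/70 + 0)²/3 = -6 + (-87/70)²/3 = -6 + (⅓)*(7569/4900) = -6 + 2523/4900 = -26877/4900 ≈ -5.4851)
H = 2450/4943588169 (H = 1/(6*(336304 - 26877/4900)) = 1/(6*(1647862723/4900)) = (⅙)*(4900/1647862723) = 2450/4943588169 ≈ 4.9559e-7)
-43036 + H = -43036 + 2450/4943588169 = -212752260438634/4943588169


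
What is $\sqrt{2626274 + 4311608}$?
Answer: $\sqrt{6937882} \approx 2634.0$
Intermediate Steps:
$\sqrt{2626274 + 4311608} = \sqrt{6937882}$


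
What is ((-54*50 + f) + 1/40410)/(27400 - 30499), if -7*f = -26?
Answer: 762698333/876614130 ≈ 0.87005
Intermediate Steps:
f = 26/7 (f = -⅐*(-26) = 26/7 ≈ 3.7143)
((-54*50 + f) + 1/40410)/(27400 - 30499) = ((-54*50 + 26/7) + 1/40410)/(27400 - 30499) = ((-2700 + 26/7) + 1/40410)/(-3099) = (-18874/7 + 1/40410)*(-1/3099) = -762698333/282870*(-1/3099) = 762698333/876614130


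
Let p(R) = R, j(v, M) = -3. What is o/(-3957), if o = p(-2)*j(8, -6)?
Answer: -2/1319 ≈ -0.0015163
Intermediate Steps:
o = 6 (o = -2*(-3) = 6)
o/(-3957) = 6/(-3957) = 6*(-1/3957) = -2/1319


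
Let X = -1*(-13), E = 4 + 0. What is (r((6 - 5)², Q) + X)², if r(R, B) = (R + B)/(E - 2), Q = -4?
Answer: 529/4 ≈ 132.25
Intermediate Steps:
E = 4
r(R, B) = B/2 + R/2 (r(R, B) = (R + B)/(4 - 2) = (B + R)/2 = (B + R)*(½) = B/2 + R/2)
X = 13
(r((6 - 5)², Q) + X)² = (((½)*(-4) + (6 - 5)²/2) + 13)² = ((-2 + (½)*1²) + 13)² = ((-2 + (½)*1) + 13)² = ((-2 + ½) + 13)² = (-3/2 + 13)² = (23/2)² = 529/4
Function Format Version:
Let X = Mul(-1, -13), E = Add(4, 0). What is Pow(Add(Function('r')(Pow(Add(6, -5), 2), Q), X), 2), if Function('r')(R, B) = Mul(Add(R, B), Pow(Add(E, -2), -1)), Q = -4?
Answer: Rational(529, 4) ≈ 132.25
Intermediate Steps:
E = 4
Function('r')(R, B) = Add(Mul(Rational(1, 2), B), Mul(Rational(1, 2), R)) (Function('r')(R, B) = Mul(Add(R, B), Pow(Add(4, -2), -1)) = Mul(Add(B, R), Pow(2, -1)) = Mul(Add(B, R), Rational(1, 2)) = Add(Mul(Rational(1, 2), B), Mul(Rational(1, 2), R)))
X = 13
Pow(Add(Function('r')(Pow(Add(6, -5), 2), Q), X), 2) = Pow(Add(Add(Mul(Rational(1, 2), -4), Mul(Rational(1, 2), Pow(Add(6, -5), 2))), 13), 2) = Pow(Add(Add(-2, Mul(Rational(1, 2), Pow(1, 2))), 13), 2) = Pow(Add(Add(-2, Mul(Rational(1, 2), 1)), 13), 2) = Pow(Add(Add(-2, Rational(1, 2)), 13), 2) = Pow(Add(Rational(-3, 2), 13), 2) = Pow(Rational(23, 2), 2) = Rational(529, 4)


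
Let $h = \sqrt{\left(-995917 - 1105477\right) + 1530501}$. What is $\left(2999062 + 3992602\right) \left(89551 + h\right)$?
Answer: $626110502864 + 6991664 i \sqrt{570893} \approx 6.2611 \cdot 10^{11} + 5.2827 \cdot 10^{9} i$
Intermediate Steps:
$h = i \sqrt{570893}$ ($h = \sqrt{\left(-995917 - 1105477\right) + 1530501} = \sqrt{-2101394 + 1530501} = \sqrt{-570893} = i \sqrt{570893} \approx 755.57 i$)
$\left(2999062 + 3992602\right) \left(89551 + h\right) = \left(2999062 + 3992602\right) \left(89551 + i \sqrt{570893}\right) = 6991664 \left(89551 + i \sqrt{570893}\right) = 626110502864 + 6991664 i \sqrt{570893}$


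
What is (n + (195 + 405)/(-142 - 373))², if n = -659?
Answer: 4623592009/10609 ≈ 4.3582e+5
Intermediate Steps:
(n + (195 + 405)/(-142 - 373))² = (-659 + (195 + 405)/(-142 - 373))² = (-659 + 600/(-515))² = (-659 + 600*(-1/515))² = (-659 - 120/103)² = (-67997/103)² = 4623592009/10609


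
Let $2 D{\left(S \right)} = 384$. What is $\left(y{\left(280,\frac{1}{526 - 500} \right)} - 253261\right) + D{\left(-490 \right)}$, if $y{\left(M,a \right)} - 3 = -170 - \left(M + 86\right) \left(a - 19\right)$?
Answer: $- \frac{3201849}{13} \approx -2.463 \cdot 10^{5}$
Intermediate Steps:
$D{\left(S \right)} = 192$ ($D{\left(S \right)} = \frac{1}{2} \cdot 384 = 192$)
$y{\left(M,a \right)} = -167 - \left(-19 + a\right) \left(86 + M\right)$ ($y{\left(M,a \right)} = 3 - \left(170 + \left(M + 86\right) \left(a - 19\right)\right) = 3 - \left(170 + \left(86 + M\right) \left(-19 + a\right)\right) = 3 - \left(170 + \left(-19 + a\right) \left(86 + M\right)\right) = -167 - \left(-19 + a\right) \left(86 + M\right)$)
$\left(y{\left(280,\frac{1}{526 - 500} \right)} - 253261\right) + D{\left(-490 \right)} = \left(\left(1467 - \frac{86}{526 - 500} + 19 \cdot 280 - \frac{280}{526 - 500}\right) - 253261\right) + 192 = \left(\left(1467 - \frac{86}{26} + 5320 - \frac{280}{26}\right) - 253261\right) + 192 = \left(\left(1467 - \frac{43}{13} + 5320 - 280 \cdot \frac{1}{26}\right) - 253261\right) + 192 = \left(\left(1467 - \frac{43}{13} + 5320 - \frac{140}{13}\right) - 253261\right) + 192 = \left(\frac{88048}{13} - 253261\right) + 192 = - \frac{3204345}{13} + 192 = - \frac{3201849}{13}$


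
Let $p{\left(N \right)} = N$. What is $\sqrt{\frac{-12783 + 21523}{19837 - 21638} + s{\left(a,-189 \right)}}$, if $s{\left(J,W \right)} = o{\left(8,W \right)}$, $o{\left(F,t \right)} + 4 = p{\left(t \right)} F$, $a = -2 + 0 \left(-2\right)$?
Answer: $\frac{4 i \sqrt{308314991}}{1801} \approx 38.998 i$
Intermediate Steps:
$a = -2$ ($a = -2 + 0 = -2$)
$o{\left(F,t \right)} = -4 + F t$ ($o{\left(F,t \right)} = -4 + t F = -4 + F t$)
$s{\left(J,W \right)} = -4 + 8 W$
$\sqrt{\frac{-12783 + 21523}{19837 - 21638} + s{\left(a,-189 \right)}} = \sqrt{\frac{-12783 + 21523}{19837 - 21638} + \left(-4 + 8 \left(-189\right)\right)} = \sqrt{\frac{8740}{-1801} - 1516} = \sqrt{8740 \left(- \frac{1}{1801}\right) - 1516} = \sqrt{- \frac{8740}{1801} - 1516} = \sqrt{- \frac{2739056}{1801}} = \frac{4 i \sqrt{308314991}}{1801}$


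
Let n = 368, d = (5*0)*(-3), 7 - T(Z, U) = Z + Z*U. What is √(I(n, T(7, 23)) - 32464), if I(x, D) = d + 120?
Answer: 2*I*√8086 ≈ 179.84*I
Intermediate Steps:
T(Z, U) = 7 - Z - U*Z (T(Z, U) = 7 - (Z + Z*U) = 7 - (Z + U*Z) = 7 + (-Z - U*Z) = 7 - Z - U*Z)
d = 0 (d = 0*(-3) = 0)
I(x, D) = 120 (I(x, D) = 0 + 120 = 120)
√(I(n, T(7, 23)) - 32464) = √(120 - 32464) = √(-32344) = 2*I*√8086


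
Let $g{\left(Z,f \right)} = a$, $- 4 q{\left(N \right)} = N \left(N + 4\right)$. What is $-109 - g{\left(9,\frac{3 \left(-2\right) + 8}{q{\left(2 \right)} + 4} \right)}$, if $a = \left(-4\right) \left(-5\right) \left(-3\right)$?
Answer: $-49$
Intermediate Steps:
$a = -60$ ($a = 20 \left(-3\right) = -60$)
$q{\left(N \right)} = - \frac{N \left(4 + N\right)}{4}$ ($q{\left(N \right)} = - \frac{N \left(N + 4\right)}{4} = - \frac{N \left(4 + N\right)}{4}$)
$g{\left(Z,f \right)} = -60$
$-109 - g{\left(9,\frac{3 \left(-2\right) + 8}{q{\left(2 \right)} + 4} \right)} = -109 - -60 = -109 + 60 = -49$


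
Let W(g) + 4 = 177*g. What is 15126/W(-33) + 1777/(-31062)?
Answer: -2875631/1087170 ≈ -2.6451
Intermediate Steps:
W(g) = -4 + 177*g
15126/W(-33) + 1777/(-31062) = 15126/(-4 + 177*(-33)) + 1777/(-31062) = 15126/(-4 - 5841) + 1777*(-1/31062) = 15126/(-5845) - 1777/31062 = 15126*(-1/5845) - 1777/31062 = -15126/5845 - 1777/31062 = -2875631/1087170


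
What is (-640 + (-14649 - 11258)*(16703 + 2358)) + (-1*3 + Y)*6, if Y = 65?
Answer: -493813595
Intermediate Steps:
(-640 + (-14649 - 11258)*(16703 + 2358)) + (-1*3 + Y)*6 = (-640 + (-14649 - 11258)*(16703 + 2358)) + (-1*3 + 65)*6 = (-640 - 25907*19061) + (-3 + 65)*6 = (-640 - 493813327) + 62*6 = -493813967 + 372 = -493813595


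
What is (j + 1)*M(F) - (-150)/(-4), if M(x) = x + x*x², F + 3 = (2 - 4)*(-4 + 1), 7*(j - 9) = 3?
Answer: 3855/14 ≈ 275.36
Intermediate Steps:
j = 66/7 (j = 9 + (⅐)*3 = 9 + 3/7 = 66/7 ≈ 9.4286)
F = 3 (F = -3 + (2 - 4)*(-4 + 1) = -3 - 2*(-3) = -3 + 6 = 3)
M(x) = x + x³
(j + 1)*M(F) - (-150)/(-4) = (66/7 + 1)*(3 + 3³) - (-150)/(-4) = 73*(3 + 27)/7 - (-150)*(-1)/4 = (73/7)*30 - 15*5/2 = 2190/7 - 75/2 = 3855/14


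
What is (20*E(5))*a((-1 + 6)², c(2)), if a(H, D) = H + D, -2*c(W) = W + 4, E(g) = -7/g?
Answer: -616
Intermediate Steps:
c(W) = -2 - W/2 (c(W) = -(W + 4)/2 = -(4 + W)/2 = -2 - W/2)
a(H, D) = D + H
(20*E(5))*a((-1 + 6)², c(2)) = (20*(-7/5))*((-2 - ½*2) + (-1 + 6)²) = (20*(-7*⅕))*((-2 - 1) + 5²) = (20*(-7/5))*(-3 + 25) = -28*22 = -616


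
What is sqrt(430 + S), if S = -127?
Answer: sqrt(303) ≈ 17.407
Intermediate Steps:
sqrt(430 + S) = sqrt(430 - 127) = sqrt(303)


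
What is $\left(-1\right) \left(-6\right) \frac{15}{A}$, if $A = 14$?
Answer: $\frac{45}{7} \approx 6.4286$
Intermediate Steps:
$\left(-1\right) \left(-6\right) \frac{15}{A} = \left(-1\right) \left(-6\right) \frac{15}{14} = 6 \cdot 15 \cdot \frac{1}{14} = 6 \cdot \frac{15}{14} = \frac{45}{7}$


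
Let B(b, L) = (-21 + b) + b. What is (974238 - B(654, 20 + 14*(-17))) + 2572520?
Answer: 3545471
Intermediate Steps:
B(b, L) = -21 + 2*b
(974238 - B(654, 20 + 14*(-17))) + 2572520 = (974238 - (-21 + 2*654)) + 2572520 = (974238 - (-21 + 1308)) + 2572520 = (974238 - 1*1287) + 2572520 = (974238 - 1287) + 2572520 = 972951 + 2572520 = 3545471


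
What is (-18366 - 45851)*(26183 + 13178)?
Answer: -2527645337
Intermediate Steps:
(-18366 - 45851)*(26183 + 13178) = -64217*39361 = -2527645337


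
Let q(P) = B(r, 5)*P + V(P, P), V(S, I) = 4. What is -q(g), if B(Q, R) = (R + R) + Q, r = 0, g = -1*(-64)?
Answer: -644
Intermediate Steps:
g = 64
B(Q, R) = Q + 2*R (B(Q, R) = 2*R + Q = Q + 2*R)
q(P) = 4 + 10*P (q(P) = (0 + 2*5)*P + 4 = (0 + 10)*P + 4 = 10*P + 4 = 4 + 10*P)
-q(g) = -(4 + 10*64) = -(4 + 640) = -1*644 = -644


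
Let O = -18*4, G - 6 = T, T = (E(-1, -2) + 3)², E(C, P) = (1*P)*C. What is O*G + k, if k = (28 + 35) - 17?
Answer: -2186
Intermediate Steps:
E(C, P) = C*P (E(C, P) = P*C = C*P)
T = 25 (T = (-1*(-2) + 3)² = (2 + 3)² = 5² = 25)
k = 46 (k = 63 - 17 = 46)
G = 31 (G = 6 + 25 = 31)
O = -72
O*G + k = -72*31 + 46 = -2232 + 46 = -2186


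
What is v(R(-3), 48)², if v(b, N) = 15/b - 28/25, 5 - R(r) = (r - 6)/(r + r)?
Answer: 306916/30625 ≈ 10.022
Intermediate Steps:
R(r) = 5 - (-6 + r)/(2*r) (R(r) = 5 - (r - 6)/(r + r) = 5 - (-6 + r)/(2*r))
v(b, N) = -28/25 + 15/b (v(b, N) = 15/b - 28*1/25 = 15/b - 28/25 = -28/25 + 15/b)
v(R(-3), 48)² = (-28/25 + 15/(9/2 + 3/(-3)))² = (-28/25 + 15/(9/2 + 3*(-⅓)))² = (-28/25 + 15/(9/2 - 1))² = (-28/25 + 15/(7/2))² = (-28/25 + 15*(2/7))² = (-28/25 + 30/7)² = (554/175)² = 306916/30625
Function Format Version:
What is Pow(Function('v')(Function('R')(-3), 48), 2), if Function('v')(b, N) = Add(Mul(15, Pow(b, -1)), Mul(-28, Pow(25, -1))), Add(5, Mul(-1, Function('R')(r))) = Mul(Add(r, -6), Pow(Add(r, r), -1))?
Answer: Rational(306916, 30625) ≈ 10.022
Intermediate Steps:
Function('R')(r) = Add(5, Mul(Rational(-1, 2), Pow(r, -1), Add(-6, r))) (Function('R')(r) = Add(5, Mul(-1, Mul(Add(r, -6), Pow(Add(r, r), -1)))) = Add(5, Mul(-1, Mul(Add(-6, r), Pow(Mul(2, r), -1)))) = Add(5, Mul(-1, Mul(Add(-6, r), Mul(Rational(1, 2), Pow(r, -1))))) = Add(5, Mul(-1, Mul(Rational(1, 2), Pow(r, -1), Add(-6, r)))) = Add(5, Mul(Rational(-1, 2), Pow(r, -1), Add(-6, r))))
Function('v')(b, N) = Add(Rational(-28, 25), Mul(15, Pow(b, -1))) (Function('v')(b, N) = Add(Mul(15, Pow(b, -1)), Mul(-28, Rational(1, 25))) = Add(Mul(15, Pow(b, -1)), Rational(-28, 25)) = Add(Rational(-28, 25), Mul(15, Pow(b, -1))))
Pow(Function('v')(Function('R')(-3), 48), 2) = Pow(Add(Rational(-28, 25), Mul(15, Pow(Add(Rational(9, 2), Mul(3, Pow(-3, -1))), -1))), 2) = Pow(Add(Rational(-28, 25), Mul(15, Pow(Add(Rational(9, 2), Mul(3, Rational(-1, 3))), -1))), 2) = Pow(Add(Rational(-28, 25), Mul(15, Pow(Add(Rational(9, 2), -1), -1))), 2) = Pow(Add(Rational(-28, 25), Mul(15, Pow(Rational(7, 2), -1))), 2) = Pow(Add(Rational(-28, 25), Mul(15, Rational(2, 7))), 2) = Pow(Add(Rational(-28, 25), Rational(30, 7)), 2) = Pow(Rational(554, 175), 2) = Rational(306916, 30625)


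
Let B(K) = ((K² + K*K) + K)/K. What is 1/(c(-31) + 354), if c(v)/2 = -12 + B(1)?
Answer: 1/336 ≈ 0.0029762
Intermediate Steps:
B(K) = (K + 2*K²)/K (B(K) = ((K² + K²) + K)/K = (2*K² + K)/K = (K + 2*K²)/K)
c(v) = -18 (c(v) = 2*(-12 + (1 + 2*1)) = 2*(-12 + (1 + 2)) = 2*(-12 + 3) = 2*(-9) = -18)
1/(c(-31) + 354) = 1/(-18 + 354) = 1/336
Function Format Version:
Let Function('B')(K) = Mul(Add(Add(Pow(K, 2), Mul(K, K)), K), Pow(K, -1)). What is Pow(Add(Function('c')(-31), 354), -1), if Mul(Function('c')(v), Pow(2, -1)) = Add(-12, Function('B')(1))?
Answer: Rational(1, 336) ≈ 0.0029762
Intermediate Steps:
Function('B')(K) = Mul(Pow(K, -1), Add(K, Mul(2, Pow(K, 2)))) (Function('B')(K) = Mul(Add(Add(Pow(K, 2), Pow(K, 2)), K), Pow(K, -1)) = Mul(Add(Mul(2, Pow(K, 2)), K), Pow(K, -1)) = Mul(Add(K, Mul(2, Pow(K, 2))), Pow(K, -1)) = Mul(Pow(K, -1), Add(K, Mul(2, Pow(K, 2)))))
Function('c')(v) = -18 (Function('c')(v) = Mul(2, Add(-12, Add(1, Mul(2, 1)))) = Mul(2, Add(-12, Add(1, 2))) = Mul(2, Add(-12, 3)) = Mul(2, -9) = -18)
Pow(Add(Function('c')(-31), 354), -1) = Pow(Add(-18, 354), -1) = Pow(336, -1) = Rational(1, 336)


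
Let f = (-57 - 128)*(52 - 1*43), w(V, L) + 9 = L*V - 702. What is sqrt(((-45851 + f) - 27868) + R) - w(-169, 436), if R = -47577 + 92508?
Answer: 74395 + I*sqrt(30453) ≈ 74395.0 + 174.51*I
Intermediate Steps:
w(V, L) = -711 + L*V (w(V, L) = -9 + (L*V - 702) = -9 + (-702 + L*V) = -711 + L*V)
f = -1665 (f = -185*(52 - 43) = -185*9 = -1665)
R = 44931
sqrt(((-45851 + f) - 27868) + R) - w(-169, 436) = sqrt(((-45851 - 1665) - 27868) + 44931) - (-711 + 436*(-169)) = sqrt((-47516 - 27868) + 44931) - (-711 - 73684) = sqrt(-75384 + 44931) - 1*(-74395) = sqrt(-30453) + 74395 = I*sqrt(30453) + 74395 = 74395 + I*sqrt(30453)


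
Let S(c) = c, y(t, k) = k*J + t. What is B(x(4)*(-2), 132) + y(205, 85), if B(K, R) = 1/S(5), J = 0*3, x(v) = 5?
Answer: 1026/5 ≈ 205.20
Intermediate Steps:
J = 0
y(t, k) = t (y(t, k) = k*0 + t = 0 + t = t)
B(K, R) = ⅕ (B(K, R) = 1/5 = ⅕)
B(x(4)*(-2), 132) + y(205, 85) = ⅕ + 205 = 1026/5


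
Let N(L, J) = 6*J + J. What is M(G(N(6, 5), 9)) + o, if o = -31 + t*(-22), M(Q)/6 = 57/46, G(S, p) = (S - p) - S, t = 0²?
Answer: -542/23 ≈ -23.565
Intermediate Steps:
t = 0
N(L, J) = 7*J
G(S, p) = -p
M(Q) = 171/23 (M(Q) = 6*(57/46) = 171/23)
o = -31 (o = -31 + 0*(-22) = -31 + 0 = -31)
M(G(N(6, 5), 9)) + o = 171/23 - 31 = -542/23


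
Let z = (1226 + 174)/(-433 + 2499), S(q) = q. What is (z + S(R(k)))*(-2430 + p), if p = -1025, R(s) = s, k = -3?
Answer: 8288545/1033 ≈ 8023.8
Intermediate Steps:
z = 700/1033 (z = 1400/2066 = 1400*(1/2066) = 700/1033 ≈ 0.67764)
(z + S(R(k)))*(-2430 + p) = (700/1033 - 3)*(-2430 - 1025) = -2399/1033*(-3455) = 8288545/1033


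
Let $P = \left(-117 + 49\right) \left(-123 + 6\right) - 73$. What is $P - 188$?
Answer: $7695$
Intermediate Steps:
$P = 7883$ ($P = \left(-68\right) \left(-117\right) - 73 = 7956 - 73 = 7883$)
$P - 188 = 7883 - 188 = 7695$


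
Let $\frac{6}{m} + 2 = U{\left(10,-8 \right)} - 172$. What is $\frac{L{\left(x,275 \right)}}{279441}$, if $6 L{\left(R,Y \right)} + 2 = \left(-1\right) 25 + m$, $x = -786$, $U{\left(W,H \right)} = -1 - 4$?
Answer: $- \frac{1613}{100039878} \approx -1.6124 \cdot 10^{-5}$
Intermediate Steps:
$U{\left(W,H \right)} = -5$
$m = - \frac{6}{179}$ ($m = \frac{6}{-2 - 177} = \frac{6}{-179} = 6 \left(- \frac{1}{179}\right) = - \frac{6}{179} \approx -0.03352$)
$L{\left(R,Y \right)} = - \frac{1613}{358}$ ($L{\left(R,Y \right)} = - \frac{1}{3} + \frac{\left(-1\right) 25 - \frac{6}{179}}{6} = - \frac{1}{3} + \frac{-25 - \frac{6}{179}}{6} = - \frac{1}{3} + \frac{1}{6} \left(- \frac{4481}{179}\right) = - \frac{1}{3} - \frac{4481}{1074} = - \frac{1613}{358}$)
$\frac{L{\left(x,275 \right)}}{279441} = - \frac{1613}{358 \cdot 279441} = \left(- \frac{1613}{358}\right) \frac{1}{279441} = - \frac{1613}{100039878}$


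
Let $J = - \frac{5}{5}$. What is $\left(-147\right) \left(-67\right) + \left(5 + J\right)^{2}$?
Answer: $9865$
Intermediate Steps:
$J = -1$ ($J = \left(-5\right) \frac{1}{5} = -1$)
$\left(-147\right) \left(-67\right) + \left(5 + J\right)^{2} = \left(-147\right) \left(-67\right) + \left(5 - 1\right)^{2} = 9849 + 4^{2} = 9849 + 16 = 9865$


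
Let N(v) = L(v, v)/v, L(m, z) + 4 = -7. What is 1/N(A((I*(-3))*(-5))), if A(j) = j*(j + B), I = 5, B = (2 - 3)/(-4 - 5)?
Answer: -16900/33 ≈ -512.12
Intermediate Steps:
B = ⅑ (B = -1/(-9) = -1*(-⅑) = ⅑ ≈ 0.11111)
L(m, z) = -11 (L(m, z) = -4 - 7 = -11)
A(j) = j*(⅑ + j) (A(j) = j*(j + ⅑) = j*(⅑ + j))
N(v) = -11/v
1/N(A((I*(-3))*(-5))) = 1/(-11*1/(75*(⅑ + (5*(-3))*(-5)))) = 1/(-11*1/(75*(⅑ - 15*(-5)))) = 1/(-11*1/(75*(⅑ + 75))) = 1/(-11/(75*(676/9))) = 1/(-11/16900/3) = 1/(-11*3/16900) = 1/(-33/16900) = -16900/33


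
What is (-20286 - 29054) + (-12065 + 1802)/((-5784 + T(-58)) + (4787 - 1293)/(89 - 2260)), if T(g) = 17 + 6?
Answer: -617251956527/12510625 ≈ -49338.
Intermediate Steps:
T(g) = 23
(-20286 - 29054) + (-12065 + 1802)/((-5784 + T(-58)) + (4787 - 1293)/(89 - 2260)) = (-20286 - 29054) + (-12065 + 1802)/((-5784 + 23) + (4787 - 1293)/(89 - 2260)) = -49340 - 10263/(-5761 + 3494/(-2171)) = -49340 - 10263/(-5761 + 3494*(-1/2171)) = -49340 - 10263/(-5761 - 3494/2171) = -49340 - 10263/(-12510625/2171) = -49340 - 10263*(-2171/12510625) = -49340 + 22280973/12510625 = -617251956527/12510625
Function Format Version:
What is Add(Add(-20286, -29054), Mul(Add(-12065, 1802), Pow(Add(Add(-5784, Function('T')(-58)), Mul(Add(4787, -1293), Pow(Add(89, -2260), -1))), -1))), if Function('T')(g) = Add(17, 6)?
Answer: Rational(-617251956527, 12510625) ≈ -49338.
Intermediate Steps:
Function('T')(g) = 23
Add(Add(-20286, -29054), Mul(Add(-12065, 1802), Pow(Add(Add(-5784, Function('T')(-58)), Mul(Add(4787, -1293), Pow(Add(89, -2260), -1))), -1))) = Add(Add(-20286, -29054), Mul(Add(-12065, 1802), Pow(Add(Add(-5784, 23), Mul(Add(4787, -1293), Pow(Add(89, -2260), -1))), -1))) = Add(-49340, Mul(-10263, Pow(Add(-5761, Mul(3494, Pow(-2171, -1))), -1))) = Add(-49340, Mul(-10263, Pow(Add(-5761, Mul(3494, Rational(-1, 2171))), -1))) = Add(-49340, Mul(-10263, Pow(Add(-5761, Rational(-3494, 2171)), -1))) = Add(-49340, Mul(-10263, Pow(Rational(-12510625, 2171), -1))) = Add(-49340, Mul(-10263, Rational(-2171, 12510625))) = Add(-49340, Rational(22280973, 12510625)) = Rational(-617251956527, 12510625)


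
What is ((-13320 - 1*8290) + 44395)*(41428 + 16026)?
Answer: 1309089390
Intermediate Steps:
((-13320 - 1*8290) + 44395)*(41428 + 16026) = ((-13320 - 8290) + 44395)*57454 = (-21610 + 44395)*57454 = 22785*57454 = 1309089390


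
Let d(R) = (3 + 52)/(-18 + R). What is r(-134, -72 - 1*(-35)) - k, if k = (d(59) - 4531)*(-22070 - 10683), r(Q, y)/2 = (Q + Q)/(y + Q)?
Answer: -1040151279332/7011 ≈ -1.4836e+8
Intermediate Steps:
d(R) = 55/(-18 + R)
r(Q, y) = 4*Q/(Q + y) (r(Q, y) = 2*((Q + Q)/(y + Q)) = 2*((2*Q)/(Q + y)) = 2*(2*Q/(Q + y)) = 4*Q/(Q + y))
k = 6082756148/41 (k = (55/(-18 + 59) - 4531)*(-22070 - 10683) = (55/41 - 4531)*(-32753) = -185716/41*(-32753) = 6082756148/41 ≈ 1.4836e+8)
r(-134, -72 - 1*(-35)) - k = 4*(-134)/(-134 + (-72 - 1*(-35))) - 1*6082756148/41 = 4*(-134)/(-134 + (-72 + 35)) - 6082756148/41 = 4*(-134)/(-134 - 37) - 6082756148/41 = 4*(-134)/(-171) - 6082756148/41 = 4*(-134)*(-1/171) - 6082756148/41 = 536/171 - 6082756148/41 = -1040151279332/7011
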